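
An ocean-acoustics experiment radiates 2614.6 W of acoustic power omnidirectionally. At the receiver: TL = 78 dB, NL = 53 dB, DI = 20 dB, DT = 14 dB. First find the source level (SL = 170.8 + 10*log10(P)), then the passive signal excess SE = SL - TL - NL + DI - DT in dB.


Step 1: SL = 170.8 + 10*log10(2614.6) = 204.97 dB
Step 2: SE = SL - TL - NL + DI - DT = 204.97 - 78 - 53 + 20 - 14 = 79.97

79.97 dB


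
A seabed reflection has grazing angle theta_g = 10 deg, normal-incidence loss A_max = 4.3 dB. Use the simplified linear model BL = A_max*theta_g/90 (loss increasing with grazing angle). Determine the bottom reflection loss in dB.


0.48 dB


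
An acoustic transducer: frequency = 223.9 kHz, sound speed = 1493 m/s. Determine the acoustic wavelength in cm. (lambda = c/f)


0.67 cm


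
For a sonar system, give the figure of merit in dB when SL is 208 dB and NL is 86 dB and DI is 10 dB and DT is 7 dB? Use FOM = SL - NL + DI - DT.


FOM = SL - NL + DI - DT = 208 - 86 + 10 - 7 = 125

125 dB


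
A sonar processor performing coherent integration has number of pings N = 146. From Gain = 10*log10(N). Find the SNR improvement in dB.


Gain = 10*log10(146) = 21.64

21.64 dB


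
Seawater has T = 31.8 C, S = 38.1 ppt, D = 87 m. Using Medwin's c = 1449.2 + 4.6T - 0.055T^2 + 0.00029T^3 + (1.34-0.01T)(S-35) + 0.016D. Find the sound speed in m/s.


c = 1449.2 + 4.6*31.8 - 0.055*31.8^2 + 0.00029*31.8^3 + (1.34 - 0.01*31.8)*(38.1 - 35) + 0.016*87 = 1553.75

1553.75 m/s


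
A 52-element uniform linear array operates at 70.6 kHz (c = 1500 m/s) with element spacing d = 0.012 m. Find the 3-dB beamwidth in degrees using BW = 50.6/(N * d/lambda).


Step 1: lambda = 1500/70600 = 0.02125 m
Step 2: d/lambda = 0.012/0.02125 = 0.5647
Step 3: BW = 50.6/(N * d/lambda) = 50.6/(52 * 0.5647) = 1.72

1.72 deg


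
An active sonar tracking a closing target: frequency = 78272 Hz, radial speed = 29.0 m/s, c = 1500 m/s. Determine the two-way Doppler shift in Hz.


fd = 2*f*v/c = 2 * 78272 * 29.0 / 1500 = 3026.52

3026.52 Hz


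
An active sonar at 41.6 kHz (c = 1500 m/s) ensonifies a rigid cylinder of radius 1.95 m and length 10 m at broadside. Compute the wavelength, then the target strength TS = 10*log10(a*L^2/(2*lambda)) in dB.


Step 1: lambda = c/f = 1500/41600 = 0.03606 m
Step 2: TS = 10*log10(a*L^2/(2*lambda)) = 10*log10(1.95*10^2/(2*0.03606)) = 34.32

34.32 dB


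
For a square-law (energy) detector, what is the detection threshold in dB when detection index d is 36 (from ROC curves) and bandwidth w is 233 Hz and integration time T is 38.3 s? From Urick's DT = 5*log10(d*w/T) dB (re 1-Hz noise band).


DT = 5*log10(d*w/T) = 5*log10(36 * 233 / 38.3) = 5*log10(219.01) = 11.7

11.7 dB


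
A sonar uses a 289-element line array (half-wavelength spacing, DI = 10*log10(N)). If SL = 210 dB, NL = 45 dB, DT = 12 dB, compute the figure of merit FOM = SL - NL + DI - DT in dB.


177.61 dB


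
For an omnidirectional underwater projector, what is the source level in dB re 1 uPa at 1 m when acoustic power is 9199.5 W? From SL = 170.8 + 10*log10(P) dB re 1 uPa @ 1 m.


SL = 170.8 + 10*log10(9199.5) = 170.8 + 39.64 = 210.44

210.44 dB


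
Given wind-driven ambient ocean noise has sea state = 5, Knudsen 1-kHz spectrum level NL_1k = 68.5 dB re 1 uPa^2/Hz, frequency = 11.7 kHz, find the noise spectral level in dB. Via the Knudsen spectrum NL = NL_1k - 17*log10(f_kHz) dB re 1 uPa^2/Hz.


NL = NL_1k - 17*log10(f_kHz) = 68.5 - 17*log10(11.7) = 68.5 - (18.16) = 50.34

50.34 dB


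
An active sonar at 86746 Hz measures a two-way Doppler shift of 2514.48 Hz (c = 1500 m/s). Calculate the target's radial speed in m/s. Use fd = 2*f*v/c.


From fd = 2*f*v/c, v = c*fd/(2*f) = 1500 * 2514.48 / (2*86746) = 21.74

21.74 m/s


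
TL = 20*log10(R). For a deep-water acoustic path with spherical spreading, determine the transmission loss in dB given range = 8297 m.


TL = 20*log10(8297) = 78.38

78.38 dB


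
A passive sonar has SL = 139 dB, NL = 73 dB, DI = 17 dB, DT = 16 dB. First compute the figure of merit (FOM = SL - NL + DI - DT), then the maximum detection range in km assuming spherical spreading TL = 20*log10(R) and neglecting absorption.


Step 1: FOM = SL - NL + DI - DT = 139 - 73 + 17 - 16 = 67 dB
Step 2: at max range FOM = TL = 20*log10(R), so R = 10^(67/20) = 2238.72 m = 2.24 km

2.24 km


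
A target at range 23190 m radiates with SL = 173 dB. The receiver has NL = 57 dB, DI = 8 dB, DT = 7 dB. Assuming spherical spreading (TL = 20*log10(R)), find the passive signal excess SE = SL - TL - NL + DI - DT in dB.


Step 1: TL = 20*log10(23190) = 87.31 dB
Step 2: SE = 173 - 87.31 - 57 + 8 - 7 = 29.69

29.69 dB


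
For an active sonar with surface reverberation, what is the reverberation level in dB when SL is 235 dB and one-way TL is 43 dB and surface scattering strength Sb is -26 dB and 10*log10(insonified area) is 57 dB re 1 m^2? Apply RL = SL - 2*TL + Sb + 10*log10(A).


RL = SL - 2*TL + Sb + 10*log10(A) = 235 - 2*43 + (-26) + 57 = 180

180 dB


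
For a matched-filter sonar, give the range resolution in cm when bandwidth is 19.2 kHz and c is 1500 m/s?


3.91 cm


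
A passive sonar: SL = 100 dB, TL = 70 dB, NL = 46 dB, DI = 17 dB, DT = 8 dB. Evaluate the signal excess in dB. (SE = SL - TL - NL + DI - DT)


SE = SL - TL - NL + DI - DT = 100 - 70 - 46 + 17 - 8 = -7

-7 dB


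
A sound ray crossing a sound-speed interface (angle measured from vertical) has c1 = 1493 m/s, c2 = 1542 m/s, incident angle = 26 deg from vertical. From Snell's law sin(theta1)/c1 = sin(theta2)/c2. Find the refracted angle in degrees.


sin(theta2) = (c2/c1)*sin(theta1) = (1542/1493)*sin(26 deg) = 0.45276
theta2 = arcsin(0.45276) = 26.92

26.92 deg


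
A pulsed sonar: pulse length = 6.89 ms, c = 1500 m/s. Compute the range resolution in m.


dR = c*tau/2 = 1500 * 6.89e-3 / 2 = 5.1675

5.1675 m


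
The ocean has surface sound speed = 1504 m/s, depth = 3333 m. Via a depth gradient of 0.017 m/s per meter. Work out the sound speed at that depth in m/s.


1560.661 m/s


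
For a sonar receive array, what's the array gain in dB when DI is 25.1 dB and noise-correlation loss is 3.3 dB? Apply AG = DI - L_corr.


AG = DI - L_corr = 25.1 - 3.3 = 21.8

21.8 dB


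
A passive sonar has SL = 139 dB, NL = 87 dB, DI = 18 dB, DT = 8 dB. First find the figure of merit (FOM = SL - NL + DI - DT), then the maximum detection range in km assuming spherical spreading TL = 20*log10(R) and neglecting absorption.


Step 1: FOM = SL - NL + DI - DT = 139 - 87 + 18 - 8 = 62 dB
Step 2: at max range FOM = TL = 20*log10(R), so R = 10^(62/20) = 1258.93 m = 1.26 km

1.26 km


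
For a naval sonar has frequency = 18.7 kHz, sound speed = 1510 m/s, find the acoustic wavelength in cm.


lambda = c/f = 1510 / 18700 = 0.0807 m = 8.07 cm

8.07 cm


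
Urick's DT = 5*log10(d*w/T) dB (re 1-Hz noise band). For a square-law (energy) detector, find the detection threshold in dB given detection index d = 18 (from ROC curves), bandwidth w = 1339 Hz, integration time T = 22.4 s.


DT = 5*log10(d*w/T) = 5*log10(18 * 1339 / 22.4) = 5*log10(1075.98) = 15.16

15.16 dB


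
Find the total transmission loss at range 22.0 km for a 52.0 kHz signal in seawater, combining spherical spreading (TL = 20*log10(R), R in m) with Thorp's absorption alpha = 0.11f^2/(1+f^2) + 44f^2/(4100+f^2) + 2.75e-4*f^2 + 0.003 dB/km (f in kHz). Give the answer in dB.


490.39 dB


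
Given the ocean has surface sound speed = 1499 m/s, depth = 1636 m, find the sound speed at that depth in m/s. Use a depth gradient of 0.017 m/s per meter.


1526.812 m/s


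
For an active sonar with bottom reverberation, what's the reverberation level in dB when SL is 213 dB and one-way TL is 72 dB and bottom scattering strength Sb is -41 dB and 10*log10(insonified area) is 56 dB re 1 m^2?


84 dB


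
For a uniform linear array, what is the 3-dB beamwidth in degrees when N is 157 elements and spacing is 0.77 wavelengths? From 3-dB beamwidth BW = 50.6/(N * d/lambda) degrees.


0.42 deg


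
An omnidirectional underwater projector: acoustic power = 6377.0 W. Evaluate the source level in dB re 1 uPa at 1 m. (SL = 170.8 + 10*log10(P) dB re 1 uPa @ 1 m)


SL = 170.8 + 10*log10(6377.0) = 170.8 + 38.05 = 208.85

208.85 dB


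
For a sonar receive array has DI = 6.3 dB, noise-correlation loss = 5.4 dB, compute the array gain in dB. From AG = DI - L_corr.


AG = DI - L_corr = 6.3 - 5.4 = 0.9

0.9 dB


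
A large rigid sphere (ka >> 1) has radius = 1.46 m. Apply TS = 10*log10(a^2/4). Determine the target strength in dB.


TS = 10*log10(1.46^2 / 4) = 10*log10(0.5329) = -2.73

-2.73 dB


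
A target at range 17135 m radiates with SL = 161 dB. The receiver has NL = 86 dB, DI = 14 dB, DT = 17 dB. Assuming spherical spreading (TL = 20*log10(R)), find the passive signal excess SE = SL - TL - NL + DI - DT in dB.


-12.68 dB


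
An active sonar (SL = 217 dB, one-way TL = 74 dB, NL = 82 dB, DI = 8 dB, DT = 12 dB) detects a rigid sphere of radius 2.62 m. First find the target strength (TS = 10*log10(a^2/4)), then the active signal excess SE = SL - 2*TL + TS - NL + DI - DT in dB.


Step 1: TS = 10*log10(2.62^2/4) = 2.35 dB
Step 2: SE = SL - 2*TL + TS - NL + DI - DT = 217 - 2*74 + (2.35) - 82 + 8 - 12 = -14.65

-14.65 dB


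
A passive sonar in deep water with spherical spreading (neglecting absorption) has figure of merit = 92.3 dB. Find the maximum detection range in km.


At max range FOM = TL, so 20*log10(R) = 92.3
R = 10^(92.3/20) = 41209.75 m = 41.21 km

41.21 km


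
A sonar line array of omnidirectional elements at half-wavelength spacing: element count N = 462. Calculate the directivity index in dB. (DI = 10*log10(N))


26.65 dB


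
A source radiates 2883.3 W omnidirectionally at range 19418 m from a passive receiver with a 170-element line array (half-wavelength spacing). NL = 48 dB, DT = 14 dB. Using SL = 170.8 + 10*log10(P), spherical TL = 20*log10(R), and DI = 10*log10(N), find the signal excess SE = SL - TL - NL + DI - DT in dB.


Step 1: SL = 170.8 + 10*log10(2883.3) = 205.4 dB
Step 2: TL = 20*log10(19418) = 85.76 dB
Step 3: DI = 10*log10(170) = 22.3 dB
Step 4: SE = SL - TL - NL + DI - DT = 205.4 - 85.76 - 48 + 22.3 - 14 = 79.94

79.94 dB


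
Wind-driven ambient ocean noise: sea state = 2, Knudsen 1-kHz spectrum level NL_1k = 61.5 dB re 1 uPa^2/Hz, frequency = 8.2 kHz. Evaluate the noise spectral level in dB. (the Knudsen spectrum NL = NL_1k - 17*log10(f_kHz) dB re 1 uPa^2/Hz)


45.97 dB


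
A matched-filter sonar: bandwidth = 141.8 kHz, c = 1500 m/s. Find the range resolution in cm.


0.53 cm


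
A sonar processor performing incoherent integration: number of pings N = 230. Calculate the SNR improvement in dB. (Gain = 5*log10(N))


Gain = 5*log10(230) = 11.81

11.81 dB


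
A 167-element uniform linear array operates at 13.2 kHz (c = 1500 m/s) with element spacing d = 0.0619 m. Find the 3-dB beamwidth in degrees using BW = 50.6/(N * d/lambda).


0.56 deg


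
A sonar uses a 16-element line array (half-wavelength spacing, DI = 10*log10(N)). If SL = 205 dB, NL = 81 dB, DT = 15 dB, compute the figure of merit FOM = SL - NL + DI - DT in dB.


Step 1: DI = 10*log10(16) = 12.04 dB
Step 2: FOM = SL - NL + DI - DT = 205 - 81 + 12.04 - 15 = 121.04

121.04 dB


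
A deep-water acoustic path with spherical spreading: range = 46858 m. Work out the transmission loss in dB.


TL = 20*log10(46858) = 93.42

93.42 dB


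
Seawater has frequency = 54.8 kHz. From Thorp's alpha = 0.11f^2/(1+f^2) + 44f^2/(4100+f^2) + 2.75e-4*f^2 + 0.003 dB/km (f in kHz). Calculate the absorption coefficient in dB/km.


f^2 = 3003.04
alpha = 0.11*3003.04/(1+3003.04) + 44*3003.04/(4100+3003.04) + 2.75e-4*3003.04 + 0.003 = 19.541

19.541 dB/km


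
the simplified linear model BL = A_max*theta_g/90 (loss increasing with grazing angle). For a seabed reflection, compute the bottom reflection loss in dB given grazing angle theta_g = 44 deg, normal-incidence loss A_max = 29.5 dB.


BL = A_max * theta_g / 90 = 29.5 * 44 / 90 = 14.42

14.42 dB


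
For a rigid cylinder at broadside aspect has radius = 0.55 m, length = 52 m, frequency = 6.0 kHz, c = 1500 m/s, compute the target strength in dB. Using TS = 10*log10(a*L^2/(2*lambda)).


34.73 dB


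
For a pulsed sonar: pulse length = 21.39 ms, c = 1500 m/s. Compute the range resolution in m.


dR = c*tau/2 = 1500 * 21.39e-3 / 2 = 16.0425

16.0425 m


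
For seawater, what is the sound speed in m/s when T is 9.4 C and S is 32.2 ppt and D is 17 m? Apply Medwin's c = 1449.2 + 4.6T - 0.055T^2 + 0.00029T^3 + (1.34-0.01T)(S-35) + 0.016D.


c = 1449.2 + 4.6*9.4 - 0.055*9.4^2 + 0.00029*9.4^3 + (1.34 - 0.01*9.4)*(32.2 - 35) + 0.016*17 = 1484.6

1484.6 m/s


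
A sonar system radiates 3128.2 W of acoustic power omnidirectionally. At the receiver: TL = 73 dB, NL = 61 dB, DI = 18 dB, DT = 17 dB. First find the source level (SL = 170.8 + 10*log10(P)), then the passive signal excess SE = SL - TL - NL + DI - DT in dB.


Step 1: SL = 170.8 + 10*log10(3128.2) = 205.75 dB
Step 2: SE = SL - TL - NL + DI - DT = 205.75 - 73 - 61 + 18 - 17 = 72.75

72.75 dB


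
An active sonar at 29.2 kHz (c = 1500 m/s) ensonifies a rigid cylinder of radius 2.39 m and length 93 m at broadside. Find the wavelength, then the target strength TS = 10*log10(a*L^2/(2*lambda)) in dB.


Step 1: lambda = c/f = 1500/29200 = 0.05137 m
Step 2: TS = 10*log10(a*L^2/(2*lambda)) = 10*log10(2.39*93^2/(2*0.05137)) = 53.04

53.04 dB


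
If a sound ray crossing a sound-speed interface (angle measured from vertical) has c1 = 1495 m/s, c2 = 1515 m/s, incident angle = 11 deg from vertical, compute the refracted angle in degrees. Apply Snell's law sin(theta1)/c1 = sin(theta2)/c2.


sin(theta2) = (c2/c1)*sin(theta1) = (1515/1495)*sin(11 deg) = 0.19336
theta2 = arcsin(0.19336) = 11.15

11.15 deg


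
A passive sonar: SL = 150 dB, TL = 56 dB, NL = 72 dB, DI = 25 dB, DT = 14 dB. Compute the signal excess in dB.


SE = SL - TL - NL + DI - DT = 150 - 56 - 72 + 25 - 14 = 33

33 dB


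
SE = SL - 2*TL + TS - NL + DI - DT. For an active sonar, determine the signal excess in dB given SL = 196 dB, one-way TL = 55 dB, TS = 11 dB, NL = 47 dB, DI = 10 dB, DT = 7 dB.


SE = SL - 2*TL + TS - NL + DI - DT = 196 - 2*55 + (11) - 47 + 10 - 7 = 53

53 dB


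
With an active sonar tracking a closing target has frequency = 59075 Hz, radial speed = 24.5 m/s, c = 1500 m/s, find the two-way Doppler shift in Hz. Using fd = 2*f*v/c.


fd = 2*f*v/c = 2 * 59075 * 24.5 / 1500 = 1929.78

1929.78 Hz


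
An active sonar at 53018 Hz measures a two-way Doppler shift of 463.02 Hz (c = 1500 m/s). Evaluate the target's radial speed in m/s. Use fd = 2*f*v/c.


6.55 m/s


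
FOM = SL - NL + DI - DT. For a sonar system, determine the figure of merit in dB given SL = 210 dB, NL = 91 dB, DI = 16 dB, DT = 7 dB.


128 dB


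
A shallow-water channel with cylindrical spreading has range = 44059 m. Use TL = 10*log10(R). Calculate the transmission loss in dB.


TL = 10*log10(44059) = 46.44

46.44 dB


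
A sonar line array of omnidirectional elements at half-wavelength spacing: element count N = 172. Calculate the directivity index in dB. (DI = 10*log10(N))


22.36 dB


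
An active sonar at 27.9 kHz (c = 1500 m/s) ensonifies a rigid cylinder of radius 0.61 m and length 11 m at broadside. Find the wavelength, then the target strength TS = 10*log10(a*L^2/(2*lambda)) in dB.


Step 1: lambda = c/f = 1500/27900 = 0.05376 m
Step 2: TS = 10*log10(a*L^2/(2*lambda)) = 10*log10(0.61*11^2/(2*0.05376)) = 28.37

28.37 dB


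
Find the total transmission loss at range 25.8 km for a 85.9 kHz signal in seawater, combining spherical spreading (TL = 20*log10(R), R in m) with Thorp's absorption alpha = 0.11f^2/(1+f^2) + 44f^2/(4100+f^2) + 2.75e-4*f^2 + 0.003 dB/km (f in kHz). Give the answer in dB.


Step 1 (Thorp): alpha = 0.11*7378.81/(1+7378.81) + 44*7378.81/(4100+7378.81) + 2.75e-4*7378.81 + 0.003 = 30.4262 dB/km
Step 2: TL_spread = 20*log10(25800) = 88.23 dB
Step 3: TL_abs = alpha*R = 30.4262 * 25.8 = 785.0 dB
Step 4: TL_total = 88.23 + 785.0 = 873.23

873.23 dB


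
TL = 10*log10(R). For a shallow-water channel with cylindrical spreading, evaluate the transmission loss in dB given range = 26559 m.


TL = 10*log10(26559) = 44.24

44.24 dB


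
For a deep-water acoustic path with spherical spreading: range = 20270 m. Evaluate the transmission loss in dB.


TL = 20*log10(20270) = 86.14

86.14 dB


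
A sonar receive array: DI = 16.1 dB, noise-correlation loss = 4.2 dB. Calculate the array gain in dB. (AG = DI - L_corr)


AG = DI - L_corr = 16.1 - 4.2 = 11.9

11.9 dB


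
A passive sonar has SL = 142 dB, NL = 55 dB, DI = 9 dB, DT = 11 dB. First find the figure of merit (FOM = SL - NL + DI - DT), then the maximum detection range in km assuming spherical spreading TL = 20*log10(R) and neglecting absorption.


Step 1: FOM = SL - NL + DI - DT = 142 - 55 + 9 - 11 = 85 dB
Step 2: at max range FOM = TL = 20*log10(R), so R = 10^(85/20) = 17782.79 m = 17.78 km

17.78 km


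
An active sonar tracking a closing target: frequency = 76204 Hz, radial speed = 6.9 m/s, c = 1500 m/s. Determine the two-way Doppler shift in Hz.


fd = 2*f*v/c = 2 * 76204 * 6.9 / 1500 = 701.08

701.08 Hz


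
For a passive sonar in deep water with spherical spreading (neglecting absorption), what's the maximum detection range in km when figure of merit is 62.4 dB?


At max range FOM = TL, so 20*log10(R) = 62.4
R = 10^(62.4/20) = 1318.26 m = 1.32 km

1.32 km


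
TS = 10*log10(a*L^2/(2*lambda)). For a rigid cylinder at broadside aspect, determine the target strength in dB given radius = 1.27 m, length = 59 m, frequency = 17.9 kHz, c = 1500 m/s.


44.21 dB


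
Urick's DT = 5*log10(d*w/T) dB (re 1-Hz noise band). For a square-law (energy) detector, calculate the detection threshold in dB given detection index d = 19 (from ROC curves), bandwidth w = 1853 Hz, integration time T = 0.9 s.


22.96 dB


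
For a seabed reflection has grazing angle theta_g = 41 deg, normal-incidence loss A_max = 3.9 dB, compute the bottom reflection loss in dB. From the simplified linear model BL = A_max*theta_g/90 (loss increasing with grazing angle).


BL = A_max * theta_g / 90 = 3.9 * 41 / 90 = 1.78

1.78 dB


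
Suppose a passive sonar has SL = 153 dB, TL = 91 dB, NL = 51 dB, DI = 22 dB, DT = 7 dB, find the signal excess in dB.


SE = SL - TL - NL + DI - DT = 153 - 91 - 51 + 22 - 7 = 26

26 dB


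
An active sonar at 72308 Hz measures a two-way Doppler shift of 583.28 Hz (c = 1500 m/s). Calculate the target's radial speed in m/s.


From fd = 2*f*v/c, v = c*fd/(2*f) = 1500 * 583.28 / (2*72308) = 6.05

6.05 m/s


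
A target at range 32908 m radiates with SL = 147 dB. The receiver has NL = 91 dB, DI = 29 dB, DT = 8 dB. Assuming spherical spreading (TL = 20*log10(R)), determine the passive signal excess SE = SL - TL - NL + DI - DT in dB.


-13.35 dB


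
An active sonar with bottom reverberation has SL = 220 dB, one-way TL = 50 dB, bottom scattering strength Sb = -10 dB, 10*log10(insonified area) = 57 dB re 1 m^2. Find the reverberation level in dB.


167 dB


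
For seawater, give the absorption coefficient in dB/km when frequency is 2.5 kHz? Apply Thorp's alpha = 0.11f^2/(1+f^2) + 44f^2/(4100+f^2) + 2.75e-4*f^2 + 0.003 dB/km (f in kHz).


f^2 = 6.25
alpha = 0.11*6.25/(1+6.25) + 44*6.25/(4100+6.25) + 2.75e-4*6.25 + 0.003 = 0.167

0.167 dB/km


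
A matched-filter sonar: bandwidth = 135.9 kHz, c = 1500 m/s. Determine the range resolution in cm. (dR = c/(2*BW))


dR = c/(2*BW) = 1500 / (2 * 135.9e3) = 0.0055 m = 0.55 cm

0.55 cm


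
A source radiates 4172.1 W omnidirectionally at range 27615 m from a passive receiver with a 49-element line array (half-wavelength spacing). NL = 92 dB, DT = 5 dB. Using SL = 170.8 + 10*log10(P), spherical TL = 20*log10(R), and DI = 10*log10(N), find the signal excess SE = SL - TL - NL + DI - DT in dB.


Step 1: SL = 170.8 + 10*log10(4172.1) = 207.0 dB
Step 2: TL = 20*log10(27615) = 88.82 dB
Step 3: DI = 10*log10(49) = 16.9 dB
Step 4: SE = SL - TL - NL + DI - DT = 207.0 - 88.82 - 92 + 16.9 - 5 = 38.08

38.08 dB


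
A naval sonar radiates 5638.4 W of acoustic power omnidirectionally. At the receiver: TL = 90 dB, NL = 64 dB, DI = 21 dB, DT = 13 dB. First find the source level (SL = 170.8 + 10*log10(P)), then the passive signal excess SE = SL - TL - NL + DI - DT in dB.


Step 1: SL = 170.8 + 10*log10(5638.4) = 208.31 dB
Step 2: SE = SL - TL - NL + DI - DT = 208.31 - 90 - 64 + 21 - 13 = 62.31

62.31 dB


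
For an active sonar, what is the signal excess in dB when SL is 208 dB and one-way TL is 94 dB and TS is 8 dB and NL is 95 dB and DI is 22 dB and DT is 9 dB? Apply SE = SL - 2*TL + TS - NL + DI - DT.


SE = SL - 2*TL + TS - NL + DI - DT = 208 - 2*94 + (8) - 95 + 22 - 9 = -54

-54 dB


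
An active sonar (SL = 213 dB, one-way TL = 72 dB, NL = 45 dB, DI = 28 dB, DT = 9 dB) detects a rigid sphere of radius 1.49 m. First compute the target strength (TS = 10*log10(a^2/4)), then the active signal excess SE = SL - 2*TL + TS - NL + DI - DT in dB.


Step 1: TS = 10*log10(1.49^2/4) = -2.56 dB
Step 2: SE = SL - 2*TL + TS - NL + DI - DT = 213 - 2*72 + (-2.56) - 45 + 28 - 9 = 40.44

40.44 dB


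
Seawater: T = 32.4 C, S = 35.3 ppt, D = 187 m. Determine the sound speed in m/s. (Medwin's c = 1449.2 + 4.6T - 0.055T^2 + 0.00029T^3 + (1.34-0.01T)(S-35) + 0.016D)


1553.66 m/s


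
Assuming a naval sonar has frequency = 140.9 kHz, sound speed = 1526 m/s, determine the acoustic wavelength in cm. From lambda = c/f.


lambda = c/f = 1526 / 140900 = 0.0108 m = 1.08 cm

1.08 cm


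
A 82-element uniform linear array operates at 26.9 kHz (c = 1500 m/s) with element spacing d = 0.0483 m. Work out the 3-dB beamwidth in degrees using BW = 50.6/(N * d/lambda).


Step 1: lambda = 1500/26900 = 0.05576 m
Step 2: d/lambda = 0.0483/0.05576 = 0.8662
Step 3: BW = 50.6/(N * d/lambda) = 50.6/(82 * 0.8662) = 0.71

0.71 deg


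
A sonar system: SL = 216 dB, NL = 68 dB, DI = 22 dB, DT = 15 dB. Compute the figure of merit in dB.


155 dB


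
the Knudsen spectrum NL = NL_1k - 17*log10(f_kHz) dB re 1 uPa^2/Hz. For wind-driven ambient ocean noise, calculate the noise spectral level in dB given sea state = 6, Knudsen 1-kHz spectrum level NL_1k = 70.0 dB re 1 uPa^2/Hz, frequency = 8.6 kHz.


NL = NL_1k - 17*log10(f_kHz) = 70.0 - 17*log10(8.6) = 70.0 - (15.89) = 54.11

54.11 dB


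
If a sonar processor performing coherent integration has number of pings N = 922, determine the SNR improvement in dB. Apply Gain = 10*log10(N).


Gain = 10*log10(922) = 29.65

29.65 dB


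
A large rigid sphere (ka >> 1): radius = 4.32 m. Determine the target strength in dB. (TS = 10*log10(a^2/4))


TS = 10*log10(4.32^2 / 4) = 10*log10(4.6656) = 6.69

6.69 dB


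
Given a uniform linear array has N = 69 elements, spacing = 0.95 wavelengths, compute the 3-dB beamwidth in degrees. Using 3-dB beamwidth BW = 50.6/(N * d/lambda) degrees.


BW = 50.6 / (69 * 0.95) = 50.6 / 65.55 = 0.77

0.77 deg


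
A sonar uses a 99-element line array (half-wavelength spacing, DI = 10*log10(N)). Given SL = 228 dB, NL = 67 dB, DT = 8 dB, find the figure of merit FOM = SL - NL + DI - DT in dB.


Step 1: DI = 10*log10(99) = 19.96 dB
Step 2: FOM = SL - NL + DI - DT = 228 - 67 + 19.96 - 8 = 172.96

172.96 dB


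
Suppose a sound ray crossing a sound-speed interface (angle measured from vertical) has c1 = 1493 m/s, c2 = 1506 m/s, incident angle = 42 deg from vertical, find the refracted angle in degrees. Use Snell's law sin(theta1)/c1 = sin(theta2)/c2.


sin(theta2) = (c2/c1)*sin(theta1) = (1506/1493)*sin(42 deg) = 0.67496
theta2 = arcsin(0.67496) = 42.45

42.45 deg


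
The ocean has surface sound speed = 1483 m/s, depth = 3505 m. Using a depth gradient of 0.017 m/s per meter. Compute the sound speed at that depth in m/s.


1542.585 m/s


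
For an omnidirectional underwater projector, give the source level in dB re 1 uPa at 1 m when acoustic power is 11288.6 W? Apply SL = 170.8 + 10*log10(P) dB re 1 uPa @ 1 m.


SL = 170.8 + 10*log10(11288.6) = 170.8 + 40.53 = 211.33

211.33 dB


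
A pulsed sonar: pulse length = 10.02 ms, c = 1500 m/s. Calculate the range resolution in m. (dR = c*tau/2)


dR = c*tau/2 = 1500 * 10.02e-3 / 2 = 7.515

7.515 m


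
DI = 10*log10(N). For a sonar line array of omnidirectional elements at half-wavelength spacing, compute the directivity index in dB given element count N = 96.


DI = 10*log10(96) = 19.82

19.82 dB


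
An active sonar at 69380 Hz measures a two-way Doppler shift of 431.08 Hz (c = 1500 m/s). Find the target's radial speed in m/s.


From fd = 2*f*v/c, v = c*fd/(2*f) = 1500 * 431.08 / (2*69380) = 4.66

4.66 m/s


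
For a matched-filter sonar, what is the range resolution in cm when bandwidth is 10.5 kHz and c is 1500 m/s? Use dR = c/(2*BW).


7.14 cm


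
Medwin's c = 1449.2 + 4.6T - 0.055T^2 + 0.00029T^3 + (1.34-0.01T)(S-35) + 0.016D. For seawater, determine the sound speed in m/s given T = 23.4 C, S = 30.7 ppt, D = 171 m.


1528.42 m/s


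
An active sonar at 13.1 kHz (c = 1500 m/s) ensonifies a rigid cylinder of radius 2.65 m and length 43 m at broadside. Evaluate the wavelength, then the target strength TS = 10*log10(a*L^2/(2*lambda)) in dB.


Step 1: lambda = c/f = 1500/13100 = 0.1145 m
Step 2: TS = 10*log10(a*L^2/(2*lambda)) = 10*log10(2.65*43^2/(2*0.1145)) = 43.3

43.3 dB


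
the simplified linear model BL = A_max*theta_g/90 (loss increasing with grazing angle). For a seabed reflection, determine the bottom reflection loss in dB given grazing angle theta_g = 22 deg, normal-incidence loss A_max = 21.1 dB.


BL = A_max * theta_g / 90 = 21.1 * 22 / 90 = 5.16

5.16 dB


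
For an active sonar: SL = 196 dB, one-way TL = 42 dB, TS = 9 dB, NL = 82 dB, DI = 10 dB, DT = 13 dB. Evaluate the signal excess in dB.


SE = SL - 2*TL + TS - NL + DI - DT = 196 - 2*42 + (9) - 82 + 10 - 13 = 36

36 dB


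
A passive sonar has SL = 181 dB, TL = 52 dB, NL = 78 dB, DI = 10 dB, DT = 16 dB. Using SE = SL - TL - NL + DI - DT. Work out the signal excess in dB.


SE = SL - TL - NL + DI - DT = 181 - 52 - 78 + 10 - 16 = 45

45 dB


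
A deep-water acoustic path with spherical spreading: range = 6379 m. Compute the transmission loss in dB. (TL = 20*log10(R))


TL = 20*log10(6379) = 76.1

76.1 dB


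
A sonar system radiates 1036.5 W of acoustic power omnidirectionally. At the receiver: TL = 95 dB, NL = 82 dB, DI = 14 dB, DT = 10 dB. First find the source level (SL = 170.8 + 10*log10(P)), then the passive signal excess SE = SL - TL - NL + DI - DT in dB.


Step 1: SL = 170.8 + 10*log10(1036.5) = 200.96 dB
Step 2: SE = SL - TL - NL + DI - DT = 200.96 - 95 - 82 + 14 - 10 = 27.96

27.96 dB


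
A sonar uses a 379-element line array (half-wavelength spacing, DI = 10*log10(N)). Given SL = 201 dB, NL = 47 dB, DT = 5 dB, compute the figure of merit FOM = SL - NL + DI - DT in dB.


174.79 dB


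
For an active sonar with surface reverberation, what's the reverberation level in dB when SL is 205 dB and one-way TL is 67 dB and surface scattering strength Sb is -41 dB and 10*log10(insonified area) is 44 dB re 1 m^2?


RL = SL - 2*TL + Sb + 10*log10(A) = 205 - 2*67 + (-41) + 44 = 74

74 dB


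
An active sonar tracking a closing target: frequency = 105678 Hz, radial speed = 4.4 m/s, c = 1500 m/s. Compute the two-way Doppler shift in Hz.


fd = 2*f*v/c = 2 * 105678 * 4.4 / 1500 = 619.98

619.98 Hz


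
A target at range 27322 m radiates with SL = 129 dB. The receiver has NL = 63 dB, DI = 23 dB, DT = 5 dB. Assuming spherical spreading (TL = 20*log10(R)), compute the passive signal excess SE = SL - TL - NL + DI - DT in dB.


-4.73 dB


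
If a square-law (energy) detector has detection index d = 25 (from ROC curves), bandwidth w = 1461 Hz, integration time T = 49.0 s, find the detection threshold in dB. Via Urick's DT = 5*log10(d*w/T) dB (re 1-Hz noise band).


DT = 5*log10(d*w/T) = 5*log10(25 * 1461 / 49.0) = 5*log10(745.41) = 14.36

14.36 dB


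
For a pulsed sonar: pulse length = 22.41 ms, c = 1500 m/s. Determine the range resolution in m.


dR = c*tau/2 = 1500 * 22.41e-3 / 2 = 16.8075

16.8075 m


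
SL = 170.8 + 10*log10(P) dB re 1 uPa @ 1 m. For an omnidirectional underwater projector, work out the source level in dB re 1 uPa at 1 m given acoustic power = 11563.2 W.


SL = 170.8 + 10*log10(11563.2) = 170.8 + 40.63 = 211.43

211.43 dB


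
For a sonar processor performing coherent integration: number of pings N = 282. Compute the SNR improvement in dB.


Gain = 10*log10(282) = 24.5

24.5 dB


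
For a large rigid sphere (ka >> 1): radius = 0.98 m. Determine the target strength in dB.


TS = 10*log10(0.98^2 / 4) = 10*log10(0.2401) = -6.2

-6.2 dB


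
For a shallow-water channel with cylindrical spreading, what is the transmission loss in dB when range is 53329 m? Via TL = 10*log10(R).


TL = 10*log10(53329) = 47.27

47.27 dB


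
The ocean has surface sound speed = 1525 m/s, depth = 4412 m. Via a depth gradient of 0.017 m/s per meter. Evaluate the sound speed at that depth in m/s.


c = 1525 + 0.017 * 4412 = 1600.004

1600.004 m/s


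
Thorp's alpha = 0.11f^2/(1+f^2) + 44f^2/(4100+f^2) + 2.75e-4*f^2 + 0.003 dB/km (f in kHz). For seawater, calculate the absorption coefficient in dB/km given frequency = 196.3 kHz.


f^2 = 38533.69
alpha = 0.11*38533.69/(1+38533.69) + 44*38533.69/(4100+38533.69) + 2.75e-4*38533.69 + 0.003 = 50.478

50.478 dB/km


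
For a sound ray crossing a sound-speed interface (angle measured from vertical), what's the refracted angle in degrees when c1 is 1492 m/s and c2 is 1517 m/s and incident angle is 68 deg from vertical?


70.51 deg


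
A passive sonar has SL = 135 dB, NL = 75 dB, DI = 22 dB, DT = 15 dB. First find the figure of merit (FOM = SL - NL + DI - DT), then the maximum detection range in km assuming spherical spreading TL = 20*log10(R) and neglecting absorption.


Step 1: FOM = SL - NL + DI - DT = 135 - 75 + 22 - 15 = 67 dB
Step 2: at max range FOM = TL = 20*log10(R), so R = 10^(67/20) = 2238.72 m = 2.24 km

2.24 km


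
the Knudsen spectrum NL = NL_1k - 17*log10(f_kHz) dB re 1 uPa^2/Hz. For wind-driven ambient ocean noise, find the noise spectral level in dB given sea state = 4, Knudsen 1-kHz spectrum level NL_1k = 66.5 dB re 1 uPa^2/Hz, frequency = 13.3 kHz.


47.39 dB


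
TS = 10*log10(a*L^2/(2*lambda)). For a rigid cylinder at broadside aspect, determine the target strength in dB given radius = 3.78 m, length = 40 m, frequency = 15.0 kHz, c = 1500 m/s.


44.81 dB


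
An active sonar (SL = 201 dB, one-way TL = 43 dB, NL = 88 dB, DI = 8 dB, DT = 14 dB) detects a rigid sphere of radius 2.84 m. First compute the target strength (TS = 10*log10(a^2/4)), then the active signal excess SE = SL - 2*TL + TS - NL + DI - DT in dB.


Step 1: TS = 10*log10(2.84^2/4) = 3.05 dB
Step 2: SE = SL - 2*TL + TS - NL + DI - DT = 201 - 2*43 + (3.05) - 88 + 8 - 14 = 24.05

24.05 dB


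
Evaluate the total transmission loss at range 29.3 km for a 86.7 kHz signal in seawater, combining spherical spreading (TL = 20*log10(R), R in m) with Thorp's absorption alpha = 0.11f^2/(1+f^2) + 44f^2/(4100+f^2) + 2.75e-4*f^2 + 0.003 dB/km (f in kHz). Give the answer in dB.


Step 1 (Thorp): alpha = 0.11*7516.89/(1+7516.89) + 44*7516.89/(4100+7516.89) + 2.75e-4*7516.89 + 0.003 = 30.651 dB/km
Step 2: TL_spread = 20*log10(29300) = 89.34 dB
Step 3: TL_abs = alpha*R = 30.651 * 29.3 = 898.07 dB
Step 4: TL_total = 89.34 + 898.07 = 987.41

987.41 dB


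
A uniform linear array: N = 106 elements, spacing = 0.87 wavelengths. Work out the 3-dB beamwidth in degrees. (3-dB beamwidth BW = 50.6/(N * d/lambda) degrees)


BW = 50.6 / (106 * 0.87) = 50.6 / 92.22 = 0.55

0.55 deg


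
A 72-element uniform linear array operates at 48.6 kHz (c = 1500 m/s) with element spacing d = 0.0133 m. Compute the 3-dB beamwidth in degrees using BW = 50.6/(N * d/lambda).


1.63 deg


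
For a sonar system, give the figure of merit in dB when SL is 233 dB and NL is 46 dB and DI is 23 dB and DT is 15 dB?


FOM = SL - NL + DI - DT = 233 - 46 + 23 - 15 = 195

195 dB


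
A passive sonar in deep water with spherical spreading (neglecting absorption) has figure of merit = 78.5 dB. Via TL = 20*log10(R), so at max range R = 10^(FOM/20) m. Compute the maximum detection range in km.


At max range FOM = TL, so 20*log10(R) = 78.5
R = 10^(78.5/20) = 8413.95 m = 8.41 km

8.41 km


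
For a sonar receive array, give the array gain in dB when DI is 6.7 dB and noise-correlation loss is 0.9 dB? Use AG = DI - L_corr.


AG = DI - L_corr = 6.7 - 0.9 = 5.8

5.8 dB


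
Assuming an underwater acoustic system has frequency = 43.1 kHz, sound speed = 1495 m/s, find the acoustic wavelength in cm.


lambda = c/f = 1495 / 43100 = 0.0347 m = 3.47 cm

3.47 cm


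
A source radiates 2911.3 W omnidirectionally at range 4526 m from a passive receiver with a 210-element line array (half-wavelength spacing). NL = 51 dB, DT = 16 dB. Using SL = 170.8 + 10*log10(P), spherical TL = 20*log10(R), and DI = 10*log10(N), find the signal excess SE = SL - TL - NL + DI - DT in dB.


Step 1: SL = 170.8 + 10*log10(2911.3) = 205.44 dB
Step 2: TL = 20*log10(4526) = 73.11 dB
Step 3: DI = 10*log10(210) = 23.22 dB
Step 4: SE = SL - TL - NL + DI - DT = 205.44 - 73.11 - 51 + 23.22 - 16 = 88.55

88.55 dB


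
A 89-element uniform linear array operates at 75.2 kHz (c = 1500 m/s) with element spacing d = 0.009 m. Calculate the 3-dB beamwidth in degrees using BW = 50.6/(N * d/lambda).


1.26 deg


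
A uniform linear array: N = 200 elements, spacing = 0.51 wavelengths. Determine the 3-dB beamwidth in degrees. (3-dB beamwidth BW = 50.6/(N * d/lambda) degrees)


0.5 deg


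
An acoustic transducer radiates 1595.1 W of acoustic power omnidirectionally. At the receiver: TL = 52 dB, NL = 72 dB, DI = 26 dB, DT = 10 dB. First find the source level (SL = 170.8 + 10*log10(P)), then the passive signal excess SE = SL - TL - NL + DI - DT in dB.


Step 1: SL = 170.8 + 10*log10(1595.1) = 202.83 dB
Step 2: SE = SL - TL - NL + DI - DT = 202.83 - 52 - 72 + 26 - 10 = 94.83

94.83 dB


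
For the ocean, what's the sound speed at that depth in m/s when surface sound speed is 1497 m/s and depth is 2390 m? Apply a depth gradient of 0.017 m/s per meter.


c = 1497 + 0.017 * 2390 = 1537.63

1537.63 m/s


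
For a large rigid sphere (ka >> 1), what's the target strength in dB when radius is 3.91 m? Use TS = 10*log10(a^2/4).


TS = 10*log10(3.91^2 / 4) = 10*log10(3.822025) = 5.82

5.82 dB


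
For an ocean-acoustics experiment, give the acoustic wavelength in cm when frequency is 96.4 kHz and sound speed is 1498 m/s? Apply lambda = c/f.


lambda = c/f = 1498 / 96400 = 0.0155 m = 1.55 cm

1.55 cm


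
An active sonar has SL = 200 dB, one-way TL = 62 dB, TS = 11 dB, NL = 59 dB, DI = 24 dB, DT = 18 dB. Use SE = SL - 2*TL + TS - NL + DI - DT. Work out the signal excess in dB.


SE = SL - 2*TL + TS - NL + DI - DT = 200 - 2*62 + (11) - 59 + 24 - 18 = 34

34 dB


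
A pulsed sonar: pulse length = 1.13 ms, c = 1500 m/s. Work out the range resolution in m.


dR = c*tau/2 = 1500 * 1.13e-3 / 2 = 0.8475

0.8475 m


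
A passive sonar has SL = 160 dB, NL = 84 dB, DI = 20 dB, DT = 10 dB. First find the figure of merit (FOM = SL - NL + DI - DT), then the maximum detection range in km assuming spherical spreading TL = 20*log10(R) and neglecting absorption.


Step 1: FOM = SL - NL + DI - DT = 160 - 84 + 20 - 10 = 86 dB
Step 2: at max range FOM = TL = 20*log10(R), so R = 10^(86/20) = 19952.62 m = 19.95 km

19.95 km


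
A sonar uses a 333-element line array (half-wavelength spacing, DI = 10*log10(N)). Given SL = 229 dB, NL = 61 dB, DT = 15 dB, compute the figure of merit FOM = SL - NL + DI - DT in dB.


178.22 dB


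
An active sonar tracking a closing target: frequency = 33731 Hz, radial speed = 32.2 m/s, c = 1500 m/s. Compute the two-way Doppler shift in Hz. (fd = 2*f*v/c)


fd = 2*f*v/c = 2 * 33731 * 32.2 / 1500 = 1448.18

1448.18 Hz


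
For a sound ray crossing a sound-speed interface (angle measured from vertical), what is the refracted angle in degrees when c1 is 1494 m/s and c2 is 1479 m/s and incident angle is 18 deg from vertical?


17.81 deg


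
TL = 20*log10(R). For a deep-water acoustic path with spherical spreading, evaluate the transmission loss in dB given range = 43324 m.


TL = 20*log10(43324) = 92.73

92.73 dB


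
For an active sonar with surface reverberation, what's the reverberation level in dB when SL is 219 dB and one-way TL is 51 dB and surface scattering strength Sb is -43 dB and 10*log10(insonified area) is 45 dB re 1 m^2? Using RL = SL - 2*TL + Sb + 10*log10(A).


RL = SL - 2*TL + Sb + 10*log10(A) = 219 - 2*51 + (-43) + 45 = 119

119 dB


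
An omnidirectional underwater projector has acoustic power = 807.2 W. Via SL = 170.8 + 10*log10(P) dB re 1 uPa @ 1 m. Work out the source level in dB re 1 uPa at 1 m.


SL = 170.8 + 10*log10(807.2) = 170.8 + 29.07 = 199.87

199.87 dB


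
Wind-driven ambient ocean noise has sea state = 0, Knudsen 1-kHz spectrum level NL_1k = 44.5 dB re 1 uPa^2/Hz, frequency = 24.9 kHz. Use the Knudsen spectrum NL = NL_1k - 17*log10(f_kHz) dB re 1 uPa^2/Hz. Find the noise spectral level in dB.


NL = NL_1k - 17*log10(f_kHz) = 44.5 - 17*log10(24.9) = 44.5 - (23.74) = 20.76

20.76 dB


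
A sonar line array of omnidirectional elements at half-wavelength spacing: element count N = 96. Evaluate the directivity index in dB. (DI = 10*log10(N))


DI = 10*log10(96) = 19.82

19.82 dB


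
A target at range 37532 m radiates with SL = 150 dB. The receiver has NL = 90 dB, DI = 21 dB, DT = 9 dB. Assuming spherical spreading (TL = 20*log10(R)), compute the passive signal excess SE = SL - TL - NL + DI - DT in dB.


Step 1: TL = 20*log10(37532) = 91.49 dB
Step 2: SE = 150 - 91.49 - 90 + 21 - 9 = -19.49

-19.49 dB


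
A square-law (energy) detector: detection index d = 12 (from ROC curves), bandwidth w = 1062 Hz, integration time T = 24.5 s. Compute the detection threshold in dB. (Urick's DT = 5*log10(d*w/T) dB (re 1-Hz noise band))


DT = 5*log10(d*w/T) = 5*log10(12 * 1062 / 24.5) = 5*log10(520.16) = 13.58

13.58 dB


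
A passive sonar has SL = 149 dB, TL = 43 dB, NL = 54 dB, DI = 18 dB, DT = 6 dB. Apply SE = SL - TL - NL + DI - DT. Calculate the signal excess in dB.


64 dB


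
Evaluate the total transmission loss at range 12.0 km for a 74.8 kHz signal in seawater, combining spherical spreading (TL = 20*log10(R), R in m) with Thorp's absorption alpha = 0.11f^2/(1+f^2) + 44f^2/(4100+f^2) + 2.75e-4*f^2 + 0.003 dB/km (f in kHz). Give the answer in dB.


406.11 dB


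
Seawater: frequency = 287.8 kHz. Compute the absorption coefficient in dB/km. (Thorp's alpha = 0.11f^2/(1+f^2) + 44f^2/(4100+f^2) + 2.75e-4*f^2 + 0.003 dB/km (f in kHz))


f^2 = 82828.84
alpha = 0.11*82828.84/(1+82828.84) + 44*82828.84/(4100+82828.84) + 2.75e-4*82828.84 + 0.003 = 64.816

64.816 dB/km


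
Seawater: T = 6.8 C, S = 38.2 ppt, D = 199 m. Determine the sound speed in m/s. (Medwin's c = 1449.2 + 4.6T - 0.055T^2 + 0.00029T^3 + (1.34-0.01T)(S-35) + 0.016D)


c = 1449.2 + 4.6*6.8 - 0.055*6.8^2 + 0.00029*6.8^3 + (1.34 - 0.01*6.8)*(38.2 - 35) + 0.016*199 = 1485.28

1485.28 m/s


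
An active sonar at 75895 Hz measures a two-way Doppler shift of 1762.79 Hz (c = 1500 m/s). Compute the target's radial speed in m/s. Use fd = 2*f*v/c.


From fd = 2*f*v/c, v = c*fd/(2*f) = 1500 * 1762.79 / (2*75895) = 17.42

17.42 m/s
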